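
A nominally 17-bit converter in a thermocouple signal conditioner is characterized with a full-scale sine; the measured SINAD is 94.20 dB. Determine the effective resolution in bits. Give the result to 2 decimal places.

(94.20 − 1.76) / 6.02 = 92.44/6.02 = 15.3555 effective bits.

15.36 bits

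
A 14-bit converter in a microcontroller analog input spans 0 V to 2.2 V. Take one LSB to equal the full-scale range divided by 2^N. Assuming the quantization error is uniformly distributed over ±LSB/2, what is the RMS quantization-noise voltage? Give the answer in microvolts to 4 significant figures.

38.76 µV

Full-scale range = 2.2 V.
One LSB is 2.2 V / 16384 = 134.277 µV.
For a uniform distribution on [−LSB/2, +LSB/2], V_rms = LSB/√12 = 134.277 µV/3.4641 = 38.76 µV.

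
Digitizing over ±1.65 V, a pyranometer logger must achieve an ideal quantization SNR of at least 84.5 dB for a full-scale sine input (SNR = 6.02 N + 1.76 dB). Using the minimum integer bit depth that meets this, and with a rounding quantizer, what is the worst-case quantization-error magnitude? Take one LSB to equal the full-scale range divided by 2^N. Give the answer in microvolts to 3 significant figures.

Full-scale range = 1.65 V − (-1.65 V) = 3.3 V.
Required N = ⌈(84.5 − 1.76)/6.02⌉ = ⌈13.744⌉ = 14.
LSB = 3.3 V ÷ 2^14 = 3.3/16384 V = 201.42 µV.
Max error for round-to-nearest is LSB/2 = 101 µV.

101 µV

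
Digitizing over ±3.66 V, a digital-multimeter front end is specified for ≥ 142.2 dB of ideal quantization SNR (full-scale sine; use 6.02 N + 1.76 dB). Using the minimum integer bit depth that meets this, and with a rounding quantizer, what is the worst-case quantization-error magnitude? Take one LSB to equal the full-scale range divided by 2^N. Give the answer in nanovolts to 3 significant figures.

Span: 3.66 V − (-3.66 V) = 7.32 V.
Required N = ⌈(142.2 − 1.76)/6.02⌉ = ⌈23.329⌉ = 24.
Step size = 7.32/16777216 V = 436.31 nV.
Half an LSB is 218 nV.

218 nV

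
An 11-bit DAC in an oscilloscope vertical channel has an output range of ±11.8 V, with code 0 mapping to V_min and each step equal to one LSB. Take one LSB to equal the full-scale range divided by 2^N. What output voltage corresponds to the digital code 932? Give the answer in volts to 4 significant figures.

-1.060 V

The full-scale span is 11.8 − (-11.8) = 23.6 V. LSB = 23.6 V / 2^11.
V_out = V_min + code × LSB = -11.8 V + 932 × 23.6 V / 2048
      = -11.8 V + 10.7398 V = -1.06016 V.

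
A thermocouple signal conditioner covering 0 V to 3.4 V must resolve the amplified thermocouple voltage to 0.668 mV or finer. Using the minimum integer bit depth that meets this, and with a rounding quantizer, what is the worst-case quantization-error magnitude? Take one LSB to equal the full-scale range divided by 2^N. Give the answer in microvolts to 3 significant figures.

208 µV

Full-scale range = 3.4 V.
Need 2^N ≥ 3.4 V / 0.668 mV = 5090 → N_min = 13.
LSB = 3.4 V / 2^13 = 415.04 µV.
Half an LSB is 208 µV.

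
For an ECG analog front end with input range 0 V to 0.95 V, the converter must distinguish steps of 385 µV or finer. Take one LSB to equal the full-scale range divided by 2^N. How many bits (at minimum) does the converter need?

Range is 0.95 V.
Required number of levels: 0.95/385 µV = 2467.5; smallest N with 2^N ≥ that is 12.

12 bits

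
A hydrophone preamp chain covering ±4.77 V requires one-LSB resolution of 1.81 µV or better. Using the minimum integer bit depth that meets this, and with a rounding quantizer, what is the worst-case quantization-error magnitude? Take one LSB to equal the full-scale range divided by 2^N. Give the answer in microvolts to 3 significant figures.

Full-scale range = 4.77 V − (-4.77 V) = 9.54 V.
Required number of levels: 9.54/1.81 µV = 5.2707e6; smallest N with 2^N ≥ that is 23.
Step size = 9.54/8388608 V = 1.1373 µV.
Half an LSB is 0.569 µV.

0.569 µV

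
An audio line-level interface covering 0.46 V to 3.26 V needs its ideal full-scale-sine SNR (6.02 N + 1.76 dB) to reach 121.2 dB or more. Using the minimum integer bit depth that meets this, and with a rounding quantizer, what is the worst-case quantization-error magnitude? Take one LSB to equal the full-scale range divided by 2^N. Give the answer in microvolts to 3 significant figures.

The full-scale span is 3.26 − (0.46) = 2.8 V.
Solving 6.02 N ≥ 121.2 − 1.76: N ≥ 19.841. Round up → N = 20.
Step size = 2.8/1048576 V = 2.6703 µV.
Max error for round-to-nearest is LSB/2 = 1.34 µV.

1.34 µV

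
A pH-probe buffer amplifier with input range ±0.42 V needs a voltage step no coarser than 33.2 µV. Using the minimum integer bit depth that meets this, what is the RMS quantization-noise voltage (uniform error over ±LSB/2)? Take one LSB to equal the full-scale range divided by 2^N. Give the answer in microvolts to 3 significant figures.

7.40 µV

Span: 0.42 V − (-0.42 V) = 0.84 V.
Required number of levels: 0.84/33.2 µV = 25301; smallest N with 2^N ≥ that is 15.
Step size = 0.84/32768 V = 25.635 µV.
RMS noise = LSB/√12 = 7.40 µV.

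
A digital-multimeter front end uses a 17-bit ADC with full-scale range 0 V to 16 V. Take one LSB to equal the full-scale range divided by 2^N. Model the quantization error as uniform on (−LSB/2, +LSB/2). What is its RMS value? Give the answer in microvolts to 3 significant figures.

35.2 µV

V_FS = 16 V.
One LSB is 16 V / 131072 = 122.07 µV.
V_rms = LSB/√12 = 122.07 µV / √12 = 35.2 µV.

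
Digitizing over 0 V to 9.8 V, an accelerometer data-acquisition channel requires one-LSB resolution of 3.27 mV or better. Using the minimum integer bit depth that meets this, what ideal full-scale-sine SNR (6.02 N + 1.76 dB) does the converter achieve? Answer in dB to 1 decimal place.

Full-scale range = 9.8 V.
Required number of levels: 9.8/3.27 mV = 2996.9; smallest N with 2^N ≥ that is 12.
Ideal SNR at N = 12: 6.02·12 + 1.76 = 74.0 dB.

74.0 dB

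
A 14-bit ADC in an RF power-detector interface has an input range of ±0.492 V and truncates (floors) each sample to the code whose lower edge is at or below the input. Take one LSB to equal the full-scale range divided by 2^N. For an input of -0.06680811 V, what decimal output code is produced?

7079

Span: 0.492 V − (-0.492 V) = 0.984 V. LSB = 0.984 V / 2^14 ≈ 60.06 µV.
(V_in − V_min) × 2^14/range = (-0.06680811 − (-0.492)) × 16384/0.984 = 7079.618.
Floor → code = 7079.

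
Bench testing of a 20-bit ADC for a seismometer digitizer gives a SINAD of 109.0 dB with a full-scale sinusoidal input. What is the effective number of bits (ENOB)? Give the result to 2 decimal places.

(109.0 − 1.76) / 6.02 = 107.24/6.02 = 17.8140 effective bits.

17.81 bits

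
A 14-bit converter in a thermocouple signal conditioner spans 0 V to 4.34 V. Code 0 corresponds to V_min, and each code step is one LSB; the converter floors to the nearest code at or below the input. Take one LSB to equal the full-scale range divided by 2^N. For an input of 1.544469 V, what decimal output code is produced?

5830

Range is 4.34 V. LSB = 4.34 V / 2^14 ≈ 264.9 µV.
V_in − V_min = 1.544469 − (0) = 1.544469 V.
Divide by LSB: 1.544469 × 16384/4.34 = 5830.5484.
Truncating gives code 5830.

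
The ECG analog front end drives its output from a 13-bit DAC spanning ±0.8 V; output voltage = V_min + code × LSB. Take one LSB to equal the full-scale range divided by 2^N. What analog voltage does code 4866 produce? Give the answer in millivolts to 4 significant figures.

The full-scale span is 0.8 − (-0.8) = 1.6 V. LSB = 1.6 V / 2^13.
Output = V_min + (4866/8192) × range = -0.8 + 0.593994 × 1.6 V
      = -0.8 V + 0.950391 V = 0.150391 V.

150.4 mV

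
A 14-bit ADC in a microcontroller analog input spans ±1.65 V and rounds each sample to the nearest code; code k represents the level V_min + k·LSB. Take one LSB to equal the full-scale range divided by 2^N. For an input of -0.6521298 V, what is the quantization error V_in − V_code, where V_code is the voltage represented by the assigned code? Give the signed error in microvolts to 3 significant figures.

+55.3 µV

The full-scale span is 1.65 − (-1.65) = 3.3 V. LSB = 3.3 V / 2^14 ≈ 201.4 µV.
Position in LSBs: (-0.6521298 − (-1.65)) × 16384/3.3 = 4954.2744; rounding gives k = 4954.
Reconstructed level: -1.65 + 4954 × 3.3/16384 V = -0.65218505859 V.
V_in − V_code = -0.6521298 − (-0.65218505859) = +55.3 µV.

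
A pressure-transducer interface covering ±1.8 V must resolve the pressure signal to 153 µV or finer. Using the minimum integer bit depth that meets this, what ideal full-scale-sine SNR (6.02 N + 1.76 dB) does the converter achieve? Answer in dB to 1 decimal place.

92.1 dB

The full-scale span is 1.8 − (-1.8) = 3.6 V.
Need 2^N ≥ 3.6 V / 153 µV = 23530 → N_min = 15.
SNR = 6.02 × 15 + 1.76 = 92.06 dB.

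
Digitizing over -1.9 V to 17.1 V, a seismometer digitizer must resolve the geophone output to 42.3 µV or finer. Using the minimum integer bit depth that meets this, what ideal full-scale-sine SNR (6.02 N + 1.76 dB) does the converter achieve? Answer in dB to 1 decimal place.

The full-scale span is 17.1 − (-1.9) = 19 V.
Required number of levels: 19/42.3 µV = 449170; smallest N with 2^N ≥ that is 19.
Ideal SNR at N = 19: 6.02·19 + 1.76 = 116.1 dB.

116.1 dB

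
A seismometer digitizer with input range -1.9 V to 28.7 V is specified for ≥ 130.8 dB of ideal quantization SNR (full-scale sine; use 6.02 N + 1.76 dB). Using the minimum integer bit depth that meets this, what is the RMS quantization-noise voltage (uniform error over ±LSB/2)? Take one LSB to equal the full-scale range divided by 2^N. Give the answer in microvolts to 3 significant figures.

The full-scale span is 28.7 − (-1.9) = 30.6 V.
6.02 N + 1.76 ≥ 130.8 gives N ≥ 21.435, so the minimum integer is 22.
One LSB is 30.6 V / 4194304 = 7.2956 µV.
V_rms = LSB/√12 = 2.11 µV.

2.11 µV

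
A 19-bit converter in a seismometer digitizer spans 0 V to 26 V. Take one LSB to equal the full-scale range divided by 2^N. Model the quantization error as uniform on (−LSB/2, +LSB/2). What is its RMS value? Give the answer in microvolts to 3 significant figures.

14.3 µV

Full-scale range = 26 V.
LSB = 26 V ÷ 2^19 = 26/524288 V = 49.591 µV.
RMS of a uniform error over width LSB is LSB/√12 = 14.3 µV.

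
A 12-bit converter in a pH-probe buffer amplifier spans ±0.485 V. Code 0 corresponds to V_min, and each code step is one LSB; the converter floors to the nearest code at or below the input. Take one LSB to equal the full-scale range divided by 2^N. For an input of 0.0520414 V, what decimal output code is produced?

2267

Full-scale range = 0.485 V − (-0.485 V) = 0.97 V. LSB = 0.97 V / 2^12 ≈ 236.8 µV.
V_in − V_min = 0.0520414 − (-0.485) = 0.5370414 V.
Divide by LSB: 0.5370414 × 4096/0.97 = 2267.7542.
Truncating gives code 2267.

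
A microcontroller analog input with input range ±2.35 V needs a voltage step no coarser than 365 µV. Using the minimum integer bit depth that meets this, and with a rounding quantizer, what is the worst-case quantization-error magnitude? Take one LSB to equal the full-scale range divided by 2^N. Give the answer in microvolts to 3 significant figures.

Range = 2.35 − (-2.35) = 4.7 V.
Levels needed ≥ 4.7/365 µV = 12880. 2^14 = 16384 suffices, so N_min = 14.
One LSB is 4.7 V / 16384 = 286.87 µV.
Half an LSB is 143 µV.

143 µV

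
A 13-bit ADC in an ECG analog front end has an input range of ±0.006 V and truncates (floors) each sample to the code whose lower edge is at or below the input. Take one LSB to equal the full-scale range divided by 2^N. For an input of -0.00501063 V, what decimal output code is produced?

675

The full-scale span is 0.006 − (-0.006) = 0.012 V. LSB = 0.012 V / 2^13 ≈ 1.465 µV.
code = ⌊(V_in − V_min)/LSB⌋ = ⌊(V_in − V_min) × 2^13 / range⌋
     = ⌊(-0.00501063 − (-0.006)) × 8192 / 0.012⌋ = ⌊0.00098937 × 8192/0.012⌋
     = ⌊675.410⌋ = 675.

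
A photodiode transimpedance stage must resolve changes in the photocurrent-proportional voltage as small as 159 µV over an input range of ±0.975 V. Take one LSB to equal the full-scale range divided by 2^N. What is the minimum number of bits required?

Full-scale range = 0.975 V − (-0.975 V) = 1.95 V.
Required number of levels: 1.95/159 µV = 12264; smallest N with 2^N ≥ that is 14.

14 bits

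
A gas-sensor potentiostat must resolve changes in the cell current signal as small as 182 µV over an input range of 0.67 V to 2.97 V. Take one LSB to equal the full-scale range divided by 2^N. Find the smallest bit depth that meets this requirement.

Span: 2.97 V − (0.67 V) = 2.3 V.
Levels needed ≥ 2.3/182 µV = 12640. 2^14 = 16384 suffices, so N_min = 14.

14 bits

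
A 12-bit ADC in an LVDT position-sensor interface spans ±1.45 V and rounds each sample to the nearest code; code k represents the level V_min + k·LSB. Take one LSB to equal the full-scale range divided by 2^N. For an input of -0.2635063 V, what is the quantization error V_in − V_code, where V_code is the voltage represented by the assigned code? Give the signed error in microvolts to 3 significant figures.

−127 µV

The full-scale span is 1.45 − (-1.45) = 2.9 V. LSB = 2.9 V / 2^12 ≈ 0.7080 mV.
(-0.2635063 − (-1.45)) / LSB = 1.1864937 × 4096/2.9 = 1675.8201. Nearest integer: k = 1676.
V_code = V_min + k × range/2^12 = -1.45 + 1676 × 2.9/4096 = -0.2633789063 V.
Error = V_in − V_code = -0.2635063 − (-0.2633789063) = −127 µV.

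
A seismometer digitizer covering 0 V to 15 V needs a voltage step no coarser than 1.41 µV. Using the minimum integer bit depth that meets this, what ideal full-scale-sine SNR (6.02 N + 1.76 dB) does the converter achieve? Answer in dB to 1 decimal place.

146.2 dB

Full-scale range = 15 V.
Required number of levels: 15/1.41 µV = 1.0638e7; smallest N with 2^N ≥ that is 24.
Ideal SNR at N = 24: 6.02·24 + 1.76 = 146.2 dB.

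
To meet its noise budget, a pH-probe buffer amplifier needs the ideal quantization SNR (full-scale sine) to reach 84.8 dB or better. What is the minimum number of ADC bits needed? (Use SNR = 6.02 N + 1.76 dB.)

Solving 6.02 N ≥ 84.8 − 1.76: N ≥ 13.794. Round up → N = 14.

14 bits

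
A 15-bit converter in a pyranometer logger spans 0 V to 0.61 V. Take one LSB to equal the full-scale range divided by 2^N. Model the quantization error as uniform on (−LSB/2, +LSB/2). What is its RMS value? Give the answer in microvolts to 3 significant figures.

Range is 0.61 V.
LSB = 0.61 V / 2^15 = 18.616 µV.
V_rms = LSB/√12 = 18.616 µV / √12 = 5.37 µV.

5.37 µV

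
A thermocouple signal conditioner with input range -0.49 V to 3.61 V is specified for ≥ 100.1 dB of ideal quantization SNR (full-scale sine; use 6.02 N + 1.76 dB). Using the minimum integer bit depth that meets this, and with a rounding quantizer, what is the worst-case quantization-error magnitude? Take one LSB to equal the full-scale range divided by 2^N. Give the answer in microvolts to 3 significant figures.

Span: 3.61 V − (-0.49 V) = 4.1 V.
6.02 N + 1.76 ≥ 100.1 gives N ≥ 16.336, so the minimum integer is 17.
Step size = 4.1/131072 V = 31.281 µV.
|e|_max = LSB/2 = 15.6 µV.

15.6 µV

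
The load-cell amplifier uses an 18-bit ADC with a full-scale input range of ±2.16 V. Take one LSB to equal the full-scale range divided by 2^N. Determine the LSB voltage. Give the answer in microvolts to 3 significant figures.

16.5 µV

Range = 2.16 − (-2.16) = 4.32 V.
There are 2^18 = 262144 steps.
LSB = 4.32 V / 2^18 = 16.5 µV.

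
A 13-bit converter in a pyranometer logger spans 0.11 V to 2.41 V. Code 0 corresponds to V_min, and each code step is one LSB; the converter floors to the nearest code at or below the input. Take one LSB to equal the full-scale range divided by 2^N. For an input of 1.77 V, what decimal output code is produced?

5912

Span: 2.41 V − (0.11 V) = 2.3 V. LSB = 2.3 V / 2^13 ≈ 280.8 µV.
V_in − V_min = 1.77 − (0.11) = 1.66 V.
Divide by LSB: 1.66 × 8192/2.3 = 5912.4870.
Truncating gives code 5912.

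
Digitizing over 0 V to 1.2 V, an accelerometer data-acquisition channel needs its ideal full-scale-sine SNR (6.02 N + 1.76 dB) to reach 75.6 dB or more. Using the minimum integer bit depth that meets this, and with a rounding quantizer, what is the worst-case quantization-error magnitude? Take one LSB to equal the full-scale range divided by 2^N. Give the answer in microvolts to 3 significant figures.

V_FS = 1.2 V.
Solving 6.02 N ≥ 75.6 − 1.76: N ≥ 12.266. Round up → N = 13.
Step size = 1.2/8192 V = 146.48 µV.
|e|_max = LSB/2 = 73.2 µV.

73.2 µV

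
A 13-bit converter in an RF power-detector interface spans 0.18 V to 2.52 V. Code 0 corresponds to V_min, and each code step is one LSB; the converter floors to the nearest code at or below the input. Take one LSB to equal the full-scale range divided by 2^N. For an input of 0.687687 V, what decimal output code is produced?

Full-scale range = 2.52 V − (0.18 V) = 2.34 V. LSB = 2.34 V / 2^13 ≈ 285.6 µV.
code = ⌊(V_in − V_min)/LSB⌋ = ⌊(V_in − V_min) × 2^13 / range⌋
     = ⌊(0.687687 − (0.18)) × 8192 / 2.34⌋ = ⌊0.507687 × 8192/2.34⌋
     = ⌊1777.338⌋ = 1777.

1777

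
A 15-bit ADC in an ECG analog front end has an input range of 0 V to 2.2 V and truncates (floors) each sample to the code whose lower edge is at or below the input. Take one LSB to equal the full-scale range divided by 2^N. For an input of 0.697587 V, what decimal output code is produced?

10390

Full-scale range = 2.2 V. LSB = 2.2 V / 2^15 ≈ 67.14 µV.
V_in − V_min = 0.697587 − (0) = 0.697587 V.
Divide by LSB: 0.697587 × 32768/2.2 = 10390.2413.
Truncating gives code 10390.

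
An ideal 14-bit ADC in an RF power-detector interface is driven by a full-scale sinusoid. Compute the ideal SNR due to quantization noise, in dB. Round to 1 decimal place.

86.0 dB

6.02(14) + 1.76 = 84.28 + 1.76 = 86.04 dB.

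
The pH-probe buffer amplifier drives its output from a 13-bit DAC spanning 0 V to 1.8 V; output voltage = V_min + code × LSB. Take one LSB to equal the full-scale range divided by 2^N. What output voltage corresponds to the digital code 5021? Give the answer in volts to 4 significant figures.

1.103 V

Span = 1.8 V. LSB = 1.8 V / 2^13.
V_out = V_min + code × LSB = 0 V + 5021 × 1.8 V / 8192
      = 0 V + 1.10325 V = 1.10325 V.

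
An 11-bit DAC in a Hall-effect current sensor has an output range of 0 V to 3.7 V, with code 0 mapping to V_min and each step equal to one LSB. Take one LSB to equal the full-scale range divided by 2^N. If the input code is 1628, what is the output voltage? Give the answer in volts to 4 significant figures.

2.941 V

Range is 3.7 V. LSB = 3.7 V / 2^11.
V_out = V_min + code × LSB = 0 V + 1628 × 3.7 V / 2048
      = 0 + 2.94121 = 2.94121 V.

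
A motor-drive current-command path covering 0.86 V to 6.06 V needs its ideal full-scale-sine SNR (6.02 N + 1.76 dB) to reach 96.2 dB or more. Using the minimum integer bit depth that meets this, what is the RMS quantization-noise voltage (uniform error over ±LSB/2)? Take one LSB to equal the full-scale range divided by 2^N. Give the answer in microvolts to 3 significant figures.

22.9 µV

Range = 6.06 − (0.86) = 5.2 V.
Solving 6.02 N ≥ 96.2 − 1.76: N ≥ 15.688. Round up → N = 16.
Step size = 5.2/65536 V = 79.346 µV.
V_rms = LSB/√12 = 22.9 µV.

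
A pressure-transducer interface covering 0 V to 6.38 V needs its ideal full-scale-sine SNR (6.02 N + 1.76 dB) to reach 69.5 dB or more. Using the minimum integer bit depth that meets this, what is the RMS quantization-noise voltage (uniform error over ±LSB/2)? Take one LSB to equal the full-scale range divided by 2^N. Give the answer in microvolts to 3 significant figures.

Full-scale range = 6.38 V.
Solving 6.02 N ≥ 69.5 − 1.76: N ≥ 11.252. Round up → N = 12.
LSB = 6.38 V ÷ 2^12 = 6.38/4096 V = 1.5576 mV.
V_rms = LSB/√12 = 450 µV.

450 µV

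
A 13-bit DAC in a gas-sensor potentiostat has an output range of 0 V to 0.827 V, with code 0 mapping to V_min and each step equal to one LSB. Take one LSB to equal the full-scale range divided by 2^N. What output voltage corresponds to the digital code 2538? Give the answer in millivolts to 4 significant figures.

Span = 0.827 V. LSB = 0.827 V / 2^13.
V_out = V_min + code × LSB = 0 V + 2538 × 0.827 V / 8192
      = 0 V + 0.256217 V = 0.256217 V.

256.2 mV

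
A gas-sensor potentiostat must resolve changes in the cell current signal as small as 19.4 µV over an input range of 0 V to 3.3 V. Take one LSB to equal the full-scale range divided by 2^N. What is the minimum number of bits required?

18 bits

Full-scale range = 3.3 V.
Need 2^N ≥ 3.3 V / 19.4 µV = 170100 → N_min = 18.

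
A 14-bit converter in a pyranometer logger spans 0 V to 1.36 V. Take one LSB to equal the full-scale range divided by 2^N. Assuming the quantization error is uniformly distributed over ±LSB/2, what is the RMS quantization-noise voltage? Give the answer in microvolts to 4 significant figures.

23.96 µV

Range is 1.36 V.
Step size = 1.36/16384 V = 83.0078 µV.
RMS of a uniform error over width LSB is LSB/√12 = 23.96 µV.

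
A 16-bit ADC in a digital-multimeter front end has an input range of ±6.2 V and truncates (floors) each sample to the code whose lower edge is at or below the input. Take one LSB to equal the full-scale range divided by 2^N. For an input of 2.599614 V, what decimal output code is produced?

The full-scale span is 6.2 − (-6.2) = 12.4 V. LSB = 12.4 V / 2^16 ≈ 189.2 µV.
V_in − V_min = 2.599614 − (-6.2) = 8.799614 V.
Divide by LSB: 8.799614 × 65536/12.4 = 46507.3793.
Truncating gives code 46507.

46507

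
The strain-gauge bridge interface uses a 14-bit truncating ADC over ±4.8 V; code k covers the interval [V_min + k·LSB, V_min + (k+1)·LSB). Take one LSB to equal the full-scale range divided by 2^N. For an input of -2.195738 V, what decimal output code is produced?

Span: 4.8 V − (-4.8 V) = 9.6 V. LSB = 9.6 V / 2^14 ≈ 0.5859 mV.
V_in − V_min = -2.195738 − (-4.8) = 2.604262 V.
Divide by LSB: 2.604262 × 16384/9.6 = 4444.6071.
Truncating gives code 4444.

4444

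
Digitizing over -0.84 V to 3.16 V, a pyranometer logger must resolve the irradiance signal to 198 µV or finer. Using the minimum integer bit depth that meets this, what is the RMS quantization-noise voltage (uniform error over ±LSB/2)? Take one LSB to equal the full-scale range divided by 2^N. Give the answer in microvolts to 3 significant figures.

35.2 µV

Range = 3.16 − (-0.84) = 4 V.
Required number of levels: 4/198 µV = 20202; smallest N with 2^N ≥ that is 15.
LSB = 4 V / 2^15 = 122.07 µV.
RMS noise = LSB/√12 = 35.2 µV.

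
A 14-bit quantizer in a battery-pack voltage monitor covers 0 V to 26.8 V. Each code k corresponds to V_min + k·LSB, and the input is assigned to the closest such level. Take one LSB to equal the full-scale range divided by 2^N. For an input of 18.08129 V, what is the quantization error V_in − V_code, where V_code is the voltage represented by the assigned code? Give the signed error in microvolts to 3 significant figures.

Span = 26.8 V. LSB = 26.8 V / 2^14 ≈ 1.636 mV.
Position in LSBs: (18.08129 − (0)) × 16384/26.8 = 11053.8752; rounding gives k = 11054.
Reconstructed level: 0 + 11054 × 26.8/16384 V = 18.081494141 V.
V_in − V_code = 18.08129 − (18.081494141) = −204 µV.

−204 µV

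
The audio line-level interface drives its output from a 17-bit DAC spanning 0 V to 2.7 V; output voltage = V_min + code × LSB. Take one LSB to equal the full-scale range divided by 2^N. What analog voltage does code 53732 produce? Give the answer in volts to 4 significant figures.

1.107 V

Span = 2.7 V. LSB = 2.7 V / 2^17.
V_out = 0 + 53732 × (2.7/131072) V
      = 0 + 1.10685 = 1.10685 V.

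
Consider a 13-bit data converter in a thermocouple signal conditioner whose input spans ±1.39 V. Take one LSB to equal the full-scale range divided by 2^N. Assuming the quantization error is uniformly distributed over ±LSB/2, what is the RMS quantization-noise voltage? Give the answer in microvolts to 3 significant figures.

The full-scale span is 1.39 − (-1.39) = 2.78 V.
Step size = 2.78/8192 V = 339.36 µV.
RMS of a uniform error over width LSB is LSB/√12 = 98.0 µV.

98.0 µV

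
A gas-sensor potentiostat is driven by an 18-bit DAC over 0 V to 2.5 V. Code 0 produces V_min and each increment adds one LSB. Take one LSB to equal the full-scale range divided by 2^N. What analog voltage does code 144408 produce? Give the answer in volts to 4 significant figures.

Range is 2.5 V. LSB = 2.5 V / 2^18.
V_out = 0 + 144408 × (2.5/262144) V
      = 0 + 1.37718 = 1.37718 V.

1.377 V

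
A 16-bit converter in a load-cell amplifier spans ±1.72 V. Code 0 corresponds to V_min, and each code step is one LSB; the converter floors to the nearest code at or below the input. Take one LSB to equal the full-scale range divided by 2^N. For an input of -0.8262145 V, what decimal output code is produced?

17027

Full-scale range = 1.72 V − (-1.72 V) = 3.44 V. LSB = 3.44 V / 2^16 ≈ 52.49 µV.
(V_in − V_min) × 2^16/range = (-0.8262145 − (-1.72)) × 65536/3.44 = 17027.653.
Floor → code = 17027.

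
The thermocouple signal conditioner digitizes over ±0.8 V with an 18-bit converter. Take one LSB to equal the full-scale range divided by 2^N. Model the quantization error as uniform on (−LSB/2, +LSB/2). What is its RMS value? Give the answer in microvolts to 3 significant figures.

Full-scale range = 0.8 V − (-0.8 V) = 1.6 V.
LSB = 1.6 V / 2^18 = 6.1035 µV.
σ_q = LSB/√12 = 6.1035 µV/3.4641 = 1.76 µV.

1.76 µV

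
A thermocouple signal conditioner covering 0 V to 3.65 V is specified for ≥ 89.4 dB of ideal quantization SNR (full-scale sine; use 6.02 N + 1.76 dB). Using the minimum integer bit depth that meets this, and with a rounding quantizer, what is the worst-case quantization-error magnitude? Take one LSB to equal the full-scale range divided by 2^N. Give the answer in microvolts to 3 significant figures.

Span = 3.65 V.
Required N = ⌈(89.4 − 1.76)/6.02⌉ = ⌈14.558⌉ = 15.
Step size = 3.65/32768 V = 111.39 µV.
Max error for round-to-nearest is LSB/2 = 55.7 µV.

55.7 µV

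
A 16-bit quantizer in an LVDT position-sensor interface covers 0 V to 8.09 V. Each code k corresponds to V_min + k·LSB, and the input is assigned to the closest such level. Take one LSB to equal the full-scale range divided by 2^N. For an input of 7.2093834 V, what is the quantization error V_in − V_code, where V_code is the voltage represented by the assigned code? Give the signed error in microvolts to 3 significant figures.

Range is 8.09 V. LSB = 8.09 V / 2^16 ≈ 123.4 µV.
(V_in − V_min)/LSB = (7.2093834 − (0)) × 65536/8.09 = 58402.2436 → nearest code k = 58402.
V_code = V_min + k × range/2^16 = 0 + 58402 × 8.09/65536 = 7.2093533325 V.
Error = V_in − V_code = 7.2093834 − (7.2093533325) = +30.1 µV.

+30.1 µV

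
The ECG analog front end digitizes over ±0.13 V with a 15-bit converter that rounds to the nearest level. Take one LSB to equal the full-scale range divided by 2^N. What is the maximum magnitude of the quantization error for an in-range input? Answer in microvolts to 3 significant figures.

The full-scale span is 0.13 − (-0.13) = 0.26 V.
LSB = 0.26 V ÷ 2^15 = 0.26/32768 V = 7.9346 µV.
A rounding quantizer has |error| ≤ LSB/2 = 3.97 µV.

3.97 µV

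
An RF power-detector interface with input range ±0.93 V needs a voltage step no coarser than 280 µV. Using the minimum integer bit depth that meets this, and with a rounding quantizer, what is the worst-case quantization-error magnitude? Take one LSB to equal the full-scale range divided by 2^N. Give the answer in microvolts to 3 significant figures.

114 µV

Range = 0.93 − (-0.93) = 1.86 V.
1.86 V / 280 µV = 6643. Since 2^12 = 4096 and 2^13 = 8192, N = 13.
Step size = 1.86/8192 V = 227.05 µV.
|e|_max = LSB/2 = 114 µV.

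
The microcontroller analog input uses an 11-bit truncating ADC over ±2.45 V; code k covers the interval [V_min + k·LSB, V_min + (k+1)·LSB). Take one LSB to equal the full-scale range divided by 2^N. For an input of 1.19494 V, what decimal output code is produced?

Full-scale range = 2.45 V − (-2.45 V) = 4.9 V. LSB = 4.9 V / 2^11 ≈ 2.393 mV.
code = ⌊(V_in − V_min)/LSB⌋ = ⌊(V_in − V_min) × 2^11 / range⌋
     = ⌊(1.19494 − (-2.45)) × 2048 / 4.9⌋ = ⌊3.64494 × 2048/4.9⌋
     = ⌊1523.436⌋ = 1523.

1523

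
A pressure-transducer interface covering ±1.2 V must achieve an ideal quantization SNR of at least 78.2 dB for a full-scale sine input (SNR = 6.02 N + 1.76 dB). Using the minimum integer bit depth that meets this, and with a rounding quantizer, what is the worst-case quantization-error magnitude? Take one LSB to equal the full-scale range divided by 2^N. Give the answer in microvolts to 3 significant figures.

Full-scale range = 1.2 V − (-1.2 V) = 2.4 V.
N ≥ (78.2 − 1.76)/6.02 = 12.698 → N_min = 13.
One LSB is 2.4 V / 8192 = 292.97 µV.
Max error for round-to-nearest is LSB/2 = 146 µV.

146 µV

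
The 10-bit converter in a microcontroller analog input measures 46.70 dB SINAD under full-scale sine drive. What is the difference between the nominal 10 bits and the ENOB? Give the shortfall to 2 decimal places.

2.53 bits

Effective bits = (46.70 − 1.76)/6.02 = 7.4651.
10 − 7.4651 = 2.53 bits below nominal.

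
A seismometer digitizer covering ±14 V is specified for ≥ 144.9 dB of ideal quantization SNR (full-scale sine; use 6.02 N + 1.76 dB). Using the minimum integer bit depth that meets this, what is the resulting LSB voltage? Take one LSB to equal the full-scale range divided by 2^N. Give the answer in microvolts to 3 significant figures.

1.67 µV

Span: 14 V − (-14 V) = 28 V.
N ≥ (144.9 − 1.76)/6.02 = 23.777 → N_min = 24.
One LSB is 28 V / 16777216 = 1.67 µV.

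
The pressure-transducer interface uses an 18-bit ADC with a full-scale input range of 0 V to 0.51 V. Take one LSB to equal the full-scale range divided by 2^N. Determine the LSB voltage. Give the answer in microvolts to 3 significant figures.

Range is 0.51 V.
Number of codes = 2^18 = 262144.
One LSB is 0.51 V / 262144 = 1.95 µV.

1.95 µV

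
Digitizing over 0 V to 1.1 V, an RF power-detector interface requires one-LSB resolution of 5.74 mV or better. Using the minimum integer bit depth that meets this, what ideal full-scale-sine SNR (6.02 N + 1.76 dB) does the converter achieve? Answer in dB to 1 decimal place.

Range is 1.1 V.
Required number of levels: 1.1/5.74 mV = 191.64; smallest N with 2^N ≥ that is 8.
6.02(8) + 1.76 = 49.92 dB.

49.9 dB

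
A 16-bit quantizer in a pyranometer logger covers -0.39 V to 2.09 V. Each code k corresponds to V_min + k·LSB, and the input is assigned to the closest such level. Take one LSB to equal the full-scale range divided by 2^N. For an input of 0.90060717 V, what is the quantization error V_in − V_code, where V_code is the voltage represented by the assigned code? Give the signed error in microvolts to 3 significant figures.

+12.7 µV

Full-scale range = 2.09 V − (-0.39 V) = 2.48 V. LSB = 2.48 V / 2^16 ≈ 37.84 µV.
(0.90060717 − (-0.39)) / LSB = 1.29060717 × 65536/2.48 = 34105.3353. Nearest integer: k = 34105.
V_code = V_min + k × range/2^16 = -0.39 + 34105 × 2.48/65536 = 0.90059448242 V.
V_in − V_code = 0.90060717 − (0.90059448242) = +12.7 µV.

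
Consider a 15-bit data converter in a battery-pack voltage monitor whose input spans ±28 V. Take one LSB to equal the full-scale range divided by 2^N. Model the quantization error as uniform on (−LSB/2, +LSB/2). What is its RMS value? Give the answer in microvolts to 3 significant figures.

Full-scale range = 28 V − (-28 V) = 56 V.
LSB = 56 V / 2^15 = 1.7090 mV.
For a uniform distribution on [−LSB/2, +LSB/2], V_rms = LSB/√12 = 1.7090 mV/3.4641 = 493 µV.

493 µV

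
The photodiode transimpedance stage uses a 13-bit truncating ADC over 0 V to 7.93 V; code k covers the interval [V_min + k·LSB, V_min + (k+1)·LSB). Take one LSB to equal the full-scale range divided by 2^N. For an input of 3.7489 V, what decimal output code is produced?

3872

V_FS = 7.93 V. LSB = 7.93 V / 2^13 ≈ 0.9680 mV.
code = ⌊(V_in − V_min)/LSB⌋ = ⌊(V_in − V_min) × 2^13 / range⌋
     = ⌊(3.7489 − (0)) × 8192 / 7.93⌋ = ⌊3.7489 × 8192/7.93⌋
     = ⌊3872.760⌋ = 3872.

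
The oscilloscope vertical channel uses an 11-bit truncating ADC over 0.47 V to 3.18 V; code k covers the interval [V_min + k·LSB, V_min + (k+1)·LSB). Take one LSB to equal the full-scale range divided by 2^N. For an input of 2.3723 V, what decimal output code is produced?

1437

Span: 3.18 V − (0.47 V) = 2.71 V. LSB = 2.71 V / 2^11 ≈ 1.323 mV.
code = ⌊(V_in − V_min)/LSB⌋ = ⌊(V_in − V_min) × 2^11 / range⌋
     = ⌊(2.3723 − (0.47)) × 2048 / 2.71⌋ = ⌊1.9023 × 2048/2.71⌋
     = ⌊1437.605⌋ = 1437.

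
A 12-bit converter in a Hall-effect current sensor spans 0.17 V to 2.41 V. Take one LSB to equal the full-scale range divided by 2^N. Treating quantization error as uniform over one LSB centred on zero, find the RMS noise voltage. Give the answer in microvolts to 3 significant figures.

The full-scale span is 2.41 − (0.17) = 2.24 V.
Step size = 2.24/4096 V = 0.54688 mV.
For a uniform distribution on [−LSB/2, +LSB/2], V_rms = LSB/√12 = 0.54688 mV/3.4641 = 158 µV.

158 µV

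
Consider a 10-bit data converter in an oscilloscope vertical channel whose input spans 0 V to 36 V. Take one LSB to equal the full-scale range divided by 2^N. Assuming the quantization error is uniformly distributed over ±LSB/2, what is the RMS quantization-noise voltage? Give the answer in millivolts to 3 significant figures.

V_FS = 36 V.
One LSB is 36 V / 1024 = 35.156 mV.
σ_q = LSB/√12 = 35.156 mV/3.4641 = 10.1 mV.

10.1 mV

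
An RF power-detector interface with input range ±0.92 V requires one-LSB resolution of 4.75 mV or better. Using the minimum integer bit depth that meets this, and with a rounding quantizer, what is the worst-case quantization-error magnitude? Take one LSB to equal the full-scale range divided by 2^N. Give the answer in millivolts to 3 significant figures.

1.80 mV

Span: 0.92 V − (-0.92 V) = 1.84 V.
Levels needed ≥ 1.84/4.75 mV = 387.4. 2^9 = 512 suffices, so N_min = 9.
LSB = 1.84 V / 2^9 = 3.5938 mV.
Half an LSB is 1.80 mV.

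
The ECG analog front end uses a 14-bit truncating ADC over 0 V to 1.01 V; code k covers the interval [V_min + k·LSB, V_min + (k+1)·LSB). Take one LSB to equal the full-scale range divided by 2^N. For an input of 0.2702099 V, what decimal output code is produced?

Full-scale range = 1.01 V. LSB = 1.01 V / 2^14 ≈ 61.65 µV.
code = ⌊(V_in − V_min)/LSB⌋ = ⌊(V_in − V_min) × 2^14 / range⌋
     = ⌊(0.2702099 − (0)) × 16384 / 1.01⌋ = ⌊0.2702099 × 16384/1.01⌋
     = ⌊4383.286⌋ = 4383.

4383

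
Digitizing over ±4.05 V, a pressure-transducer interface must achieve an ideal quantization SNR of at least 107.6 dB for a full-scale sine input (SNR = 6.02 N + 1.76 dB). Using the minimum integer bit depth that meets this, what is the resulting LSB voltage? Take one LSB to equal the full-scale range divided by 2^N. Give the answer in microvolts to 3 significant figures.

30.9 µV

Range = 4.05 − (-4.05) = 8.1 V.
6.02 N + 1.76 ≥ 107.6 gives N ≥ 17.581, so the minimum integer is 18.
LSB = 8.1 V / 2^18 = 30.9 µV.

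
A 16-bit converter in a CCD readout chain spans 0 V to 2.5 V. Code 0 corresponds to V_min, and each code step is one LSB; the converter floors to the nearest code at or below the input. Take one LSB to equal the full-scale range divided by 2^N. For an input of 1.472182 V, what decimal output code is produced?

Range is 2.5 V. LSB = 2.5 V / 2^16 ≈ 38.15 µV.
V_in − V_min = 1.472182 − (0) = 1.472182 V.
Divide by LSB: 1.472182 × 65536/2.5 = 38592.3678.
Truncating gives code 38592.

38592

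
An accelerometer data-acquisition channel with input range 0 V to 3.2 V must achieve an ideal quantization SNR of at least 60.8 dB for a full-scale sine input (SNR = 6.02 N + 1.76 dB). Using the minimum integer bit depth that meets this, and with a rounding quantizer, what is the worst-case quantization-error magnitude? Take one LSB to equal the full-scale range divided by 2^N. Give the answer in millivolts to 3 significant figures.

Span = 3.2 V.
N ≥ (60.8 − 1.76)/6.02 = 9.807 → N_min = 10.
One LSB is 3.2 V / 1024 = 3.1250 mV.
Max error for round-to-nearest is LSB/2 = 1.56 mV.

1.56 mV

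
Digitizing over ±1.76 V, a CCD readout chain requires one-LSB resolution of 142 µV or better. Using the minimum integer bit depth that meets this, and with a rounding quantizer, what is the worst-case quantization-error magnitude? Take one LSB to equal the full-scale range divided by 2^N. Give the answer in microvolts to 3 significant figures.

Full-scale range = 1.76 V − (-1.76 V) = 3.52 V.
Need 2^N ≥ 3.52 V / 142 µV = 24790 → N_min = 15.
LSB = 3.52 V ÷ 2^15 = 3.52/32768 V = 107.42 µV.
Half an LSB is 53.7 µV.

53.7 µV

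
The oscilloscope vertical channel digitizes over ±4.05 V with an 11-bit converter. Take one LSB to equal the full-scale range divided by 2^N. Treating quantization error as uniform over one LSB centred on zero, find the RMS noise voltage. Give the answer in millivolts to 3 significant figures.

Range = 4.05 − (-4.05) = 8.1 V.
LSB = 8.1 V / 2^11 = 3.9551 mV.
σ_q = LSB/√12 = 3.9551 mV/3.4641 = 1.14 mV.

1.14 mV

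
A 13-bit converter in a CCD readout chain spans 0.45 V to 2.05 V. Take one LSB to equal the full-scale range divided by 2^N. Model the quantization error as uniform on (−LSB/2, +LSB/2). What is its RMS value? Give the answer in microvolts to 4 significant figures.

56.38 µV

Range = 2.05 − (0.45) = 1.6 V.
Step size = 1.6/8192 V = 195.313 µV.
For a uniform distribution on [−LSB/2, +LSB/2], V_rms = LSB/√12 = 195.313 µV/3.4641 = 56.38 µV.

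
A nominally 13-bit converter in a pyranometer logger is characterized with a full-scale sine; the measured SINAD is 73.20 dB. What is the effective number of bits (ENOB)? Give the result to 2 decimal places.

11.87 bits

(73.20 − 1.76) / 6.02 = 71.44/6.02 = 11.8671 effective bits.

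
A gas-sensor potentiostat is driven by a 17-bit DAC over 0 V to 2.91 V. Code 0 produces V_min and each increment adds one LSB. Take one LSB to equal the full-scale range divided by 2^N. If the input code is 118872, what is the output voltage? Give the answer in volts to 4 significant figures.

Full-scale range = 2.91 V. LSB = 2.91 V / 2^17.
V_out = 0 + 118872 × (2.91/131072) V
      = 0 + 2.63914 = 2.63914 V.

2.639 V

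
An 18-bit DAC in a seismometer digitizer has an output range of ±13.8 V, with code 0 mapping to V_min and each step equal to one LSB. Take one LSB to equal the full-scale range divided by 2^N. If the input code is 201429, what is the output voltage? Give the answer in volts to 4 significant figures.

7.408 V

Span: 13.8 V − (-13.8 V) = 27.6 V. LSB = 27.6 V / 2^18.
V_out = V_min + code × LSB = -13.8 V + 201429 × 27.6 V / 262144
      = -13.8 V + 21.2076 V = 7.40758 V.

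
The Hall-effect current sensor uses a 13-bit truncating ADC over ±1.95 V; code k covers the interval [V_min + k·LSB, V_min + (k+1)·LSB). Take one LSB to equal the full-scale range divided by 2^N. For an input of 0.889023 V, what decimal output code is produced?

Range = 1.95 − (-1.95) = 3.9 V. LSB = 3.9 V / 2^13 ≈ 476.1 µV.
code = ⌊(V_in − V_min)/LSB⌋ = ⌊(V_in − V_min) × 2^13 / range⌋
     = ⌊(0.889023 − (-1.95)) × 8192 / 3.9⌋ = ⌊2.839023 × 8192/3.9⌋
     = ⌊5963.404⌋ = 5963.

5963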